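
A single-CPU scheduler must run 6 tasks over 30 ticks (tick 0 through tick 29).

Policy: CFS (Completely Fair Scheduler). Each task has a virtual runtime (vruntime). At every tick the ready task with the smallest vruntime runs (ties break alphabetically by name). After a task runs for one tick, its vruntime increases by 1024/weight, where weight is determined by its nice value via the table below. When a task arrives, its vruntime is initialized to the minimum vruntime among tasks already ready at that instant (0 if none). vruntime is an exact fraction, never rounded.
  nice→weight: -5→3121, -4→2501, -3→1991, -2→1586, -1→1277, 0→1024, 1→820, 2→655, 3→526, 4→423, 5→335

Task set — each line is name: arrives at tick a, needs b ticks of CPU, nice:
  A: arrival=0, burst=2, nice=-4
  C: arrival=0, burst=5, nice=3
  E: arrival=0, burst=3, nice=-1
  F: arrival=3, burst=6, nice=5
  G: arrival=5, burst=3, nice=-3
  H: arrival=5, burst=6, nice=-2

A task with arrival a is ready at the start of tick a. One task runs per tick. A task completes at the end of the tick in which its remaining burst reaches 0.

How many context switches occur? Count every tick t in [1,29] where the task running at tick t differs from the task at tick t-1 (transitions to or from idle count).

t=0: vr[A=0 C=0 E=0] → run A
t=1: vr[A=1024/2501 C=0 E=0] → run C
t=2: vr[A=1024/2501 C=512/263 E=0] → run E
t=3: vr[A=1024/2501 C=512/263 E=1024/1277 F=1024/2501] → run A
t=4: vr[C=512/263 E=1024/1277 F=1024/2501] → run F
t=5: vr[C=512/263 E=1024/1277 F=2904064/837835 G=1024/1277 H=1024/1277] → run E
t=6: vr[C=512/263 E=2048/1277 F=2904064/837835 G=1024/1277 H=1024/1277] → run G
t=7: vr[C=512/263 E=2048/1277 F=2904064/837835 G=3346432/2542507 H=1024/1277] → run H
t=8: vr[C=512/263 E=2048/1277 F=2904064/837835 G=3346432/2542507 H=1465856/1012661] → run G
t=9: vr[C=512/263 E=2048/1277 F=2904064/837835 G=4654080/2542507 H=1465856/1012661] → run H
t=10: vr[C=512/263 E=2048/1277 F=2904064/837835 G=4654080/2542507 H=2119680/1012661] → run E
t=11: vr[C=512/263 F=2904064/837835 G=4654080/2542507 H=2119680/1012661] → run G
t=12: vr[C=512/263 F=2904064/837835 H=2119680/1012661] → run C
t=13: vr[C=1024/263 F=2904064/837835 H=2119680/1012661] → run H
t=14: vr[C=1024/263 F=2904064/837835 H=2773504/1012661] → run H
t=15: vr[C=1024/263 F=2904064/837835 H=3427328/1012661] → run H
t=16: vr[C=1024/263 F=2904064/837835 H=4081152/1012661] → run F
t=17: vr[C=1024/263 F=5465088/837835 H=4081152/1012661] → run C
t=18: vr[C=1536/263 F=5465088/837835 H=4081152/1012661] → run H
t=19: vr[C=1536/263 F=5465088/837835] → run C
t=20: vr[C=2048/263 F=5465088/837835] → run F
t=21: vr[C=2048/263 F=8026112/837835] → run C
t=22: vr[F=8026112/837835] → run F
t=23: vr[F=10587136/837835] → run F
t=24: vr[F=2629632/167567] → run F
t=25: (idle)
t=26: (idle)
t=27: (idle)
t=28: (idle)
t=29: (idle)

context switches = 21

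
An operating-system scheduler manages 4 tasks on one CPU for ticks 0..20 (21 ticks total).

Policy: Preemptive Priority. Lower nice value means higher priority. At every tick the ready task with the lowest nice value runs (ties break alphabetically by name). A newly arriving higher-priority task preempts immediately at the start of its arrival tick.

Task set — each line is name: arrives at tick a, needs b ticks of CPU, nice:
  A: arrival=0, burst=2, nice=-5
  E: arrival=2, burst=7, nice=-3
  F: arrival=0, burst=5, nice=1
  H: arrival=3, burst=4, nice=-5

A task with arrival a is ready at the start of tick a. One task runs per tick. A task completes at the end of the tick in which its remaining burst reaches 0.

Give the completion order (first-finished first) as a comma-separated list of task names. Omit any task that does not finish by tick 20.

completion order = A, H, E, F

t=0: ready={A,F} → run A
t=1: ready={A,F} → run A
t=2: ready={E,F} → run E
t=3: ready={E,F,H} → run H
t=4: ready={E,F,H} → run H
t=5: ready={E,F,H} → run H
t=6: ready={E,F,H} → run H
t=7: ready={E,F} → run E
t=8: ready={E,F} → run E
t=9: ready={E,F} → run E
t=10: ready={E,F} → run E
t=11: ready={E,F} → run E
t=12: ready={E,F} → run E
t=13: ready={F} → run F
t=14: ready={F} → run F
t=15: ready={F} → run F
t=16: ready={F} → run F
t=17: ready={F} → run F
t=18: (idle)
t=19: (idle)
t=20: (idle)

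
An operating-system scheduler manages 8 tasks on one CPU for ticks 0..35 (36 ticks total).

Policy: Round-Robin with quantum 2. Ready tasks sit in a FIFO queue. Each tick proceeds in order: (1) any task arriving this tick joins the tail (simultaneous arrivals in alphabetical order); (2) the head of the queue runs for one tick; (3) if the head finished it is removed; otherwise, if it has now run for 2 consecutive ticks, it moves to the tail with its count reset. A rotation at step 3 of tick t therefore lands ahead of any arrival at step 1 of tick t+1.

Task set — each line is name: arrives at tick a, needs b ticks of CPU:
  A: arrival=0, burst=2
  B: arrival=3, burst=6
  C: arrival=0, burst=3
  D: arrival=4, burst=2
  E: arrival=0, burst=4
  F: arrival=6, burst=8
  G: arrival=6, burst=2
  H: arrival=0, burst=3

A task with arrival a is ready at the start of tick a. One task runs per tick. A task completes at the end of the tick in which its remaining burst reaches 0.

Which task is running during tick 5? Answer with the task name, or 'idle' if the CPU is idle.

t=0: queue=[A,C,E,H] q_used=0 → run A
t=1: queue=[A,C,E,H] q_used=1 → run A
t=2: queue=[C,E,H] q_used=0 → run C
t=3: queue=[C,E,H,B] q_used=1 → run C
t=4: queue=[E,H,B,C,D] q_used=0 → run E
t=5: queue=[E,H,B,C,D] q_used=1 → run E
t=6: queue=[H,B,C,D,E,F,G] q_used=0 → run H
t=7: queue=[H,B,C,D,E,F,G] q_used=1 → run H
t=8: queue=[B,C,D,E,F,G,H] q_used=0 → run B
t=9: queue=[B,C,D,E,F,G,H] q_used=1 → run B
t=10: queue=[C,D,E,F,G,H,B] q_used=0 → run C
t=11: queue=[D,E,F,G,H,B] q_used=0 → run D
t=12: queue=[D,E,F,G,H,B] q_used=1 → run D
t=13: queue=[E,F,G,H,B] q_used=0 → run E
t=14: queue=[E,F,G,H,B] q_used=1 → run E
t=15: queue=[F,G,H,B] q_used=0 → run F
t=16: queue=[F,G,H,B] q_used=1 → run F
t=17: queue=[G,H,B,F] q_used=0 → run G
t=18: queue=[G,H,B,F] q_used=1 → run G
t=19: queue=[H,B,F] q_used=0 → run H
t=20: queue=[B,F] q_used=0 → run B
t=21: queue=[B,F] q_used=1 → run B
t=22: queue=[F,B] q_used=0 → run F
t=23: queue=[F,B] q_used=1 → run F
t=24: queue=[B,F] q_used=0 → run B
t=25: queue=[B,F] q_used=1 → run B
t=26: queue=[F] q_used=0 → run F
t=27: queue=[F] q_used=1 → run F
t=28: queue=[F] q_used=0 → run F
t=29: queue=[F] q_used=1 → run F
t=30: (idle)
t=31: (idle)
t=32: (idle)
t=33: (idle)
t=34: (idle)
t=35: (idle)

running at tick 5 = E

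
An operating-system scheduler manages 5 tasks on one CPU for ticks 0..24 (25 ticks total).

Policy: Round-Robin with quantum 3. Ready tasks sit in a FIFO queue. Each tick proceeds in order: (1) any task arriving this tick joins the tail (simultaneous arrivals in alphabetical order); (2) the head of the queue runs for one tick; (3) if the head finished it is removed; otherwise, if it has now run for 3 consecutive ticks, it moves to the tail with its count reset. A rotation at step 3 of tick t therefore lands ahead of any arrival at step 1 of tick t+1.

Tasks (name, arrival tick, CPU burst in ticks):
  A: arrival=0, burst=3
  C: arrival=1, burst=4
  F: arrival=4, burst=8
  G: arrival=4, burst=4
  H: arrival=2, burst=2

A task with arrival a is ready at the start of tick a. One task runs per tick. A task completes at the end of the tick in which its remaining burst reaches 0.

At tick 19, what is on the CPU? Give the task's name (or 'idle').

running at tick 19 = F

t=0: queue=[A] q_used=0 → run A
t=1: queue=[A,C] q_used=1 → run A
t=2: queue=[A,C,H] q_used=2 → run A
t=3: queue=[C,H] q_used=0 → run C
t=4: queue=[C,H,F,G] q_used=1 → run C
t=5: queue=[C,H,F,G] q_used=2 → run C
t=6: queue=[H,F,G,C] q_used=0 → run H
t=7: queue=[H,F,G,C] q_used=1 → run H
t=8: queue=[F,G,C] q_used=0 → run F
t=9: queue=[F,G,C] q_used=1 → run F
t=10: queue=[F,G,C] q_used=2 → run F
t=11: queue=[G,C,F] q_used=0 → run G
t=12: queue=[G,C,F] q_used=1 → run G
t=13: queue=[G,C,F] q_used=2 → run G
t=14: queue=[C,F,G] q_used=0 → run C
t=15: queue=[F,G] q_used=0 → run F
t=16: queue=[F,G] q_used=1 → run F
t=17: queue=[F,G] q_used=2 → run F
t=18: queue=[G,F] q_used=0 → run G
t=19: queue=[F] q_used=0 → run F
t=20: queue=[F] q_used=1 → run F
t=21: (idle)
t=22: (idle)
t=23: (idle)
t=24: (idle)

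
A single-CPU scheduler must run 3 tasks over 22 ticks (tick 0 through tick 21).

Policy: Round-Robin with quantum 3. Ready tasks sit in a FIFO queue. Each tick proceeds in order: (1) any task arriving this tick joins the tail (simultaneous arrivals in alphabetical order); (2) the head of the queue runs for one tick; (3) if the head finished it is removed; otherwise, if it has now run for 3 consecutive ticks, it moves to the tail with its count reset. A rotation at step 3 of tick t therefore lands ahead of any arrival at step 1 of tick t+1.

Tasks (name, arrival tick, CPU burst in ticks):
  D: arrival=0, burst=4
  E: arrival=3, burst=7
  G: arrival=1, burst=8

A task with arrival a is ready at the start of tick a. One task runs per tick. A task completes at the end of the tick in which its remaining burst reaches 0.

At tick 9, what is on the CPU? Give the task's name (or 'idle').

t=0: queue=[D] q_used=0 → run D
t=1: queue=[D,G] q_used=1 → run D
t=2: queue=[D,G] q_used=2 → run D
t=3: queue=[G,D,E] q_used=0 → run G
t=4: queue=[G,D,E] q_used=1 → run G
t=5: queue=[G,D,E] q_used=2 → run G
t=6: queue=[D,E,G] q_used=0 → run D
t=7: queue=[E,G] q_used=0 → run E
t=8: queue=[E,G] q_used=1 → run E
t=9: queue=[E,G] q_used=2 → run E
t=10: queue=[G,E] q_used=0 → run G
t=11: queue=[G,E] q_used=1 → run G
t=12: queue=[G,E] q_used=2 → run G
t=13: queue=[E,G] q_used=0 → run E
t=14: queue=[E,G] q_used=1 → run E
t=15: queue=[E,G] q_used=2 → run E
t=16: queue=[G,E] q_used=0 → run G
t=17: queue=[G,E] q_used=1 → run G
t=18: queue=[E] q_used=0 → run E
t=19: (idle)
t=20: (idle)
t=21: (idle)

running at tick 9 = E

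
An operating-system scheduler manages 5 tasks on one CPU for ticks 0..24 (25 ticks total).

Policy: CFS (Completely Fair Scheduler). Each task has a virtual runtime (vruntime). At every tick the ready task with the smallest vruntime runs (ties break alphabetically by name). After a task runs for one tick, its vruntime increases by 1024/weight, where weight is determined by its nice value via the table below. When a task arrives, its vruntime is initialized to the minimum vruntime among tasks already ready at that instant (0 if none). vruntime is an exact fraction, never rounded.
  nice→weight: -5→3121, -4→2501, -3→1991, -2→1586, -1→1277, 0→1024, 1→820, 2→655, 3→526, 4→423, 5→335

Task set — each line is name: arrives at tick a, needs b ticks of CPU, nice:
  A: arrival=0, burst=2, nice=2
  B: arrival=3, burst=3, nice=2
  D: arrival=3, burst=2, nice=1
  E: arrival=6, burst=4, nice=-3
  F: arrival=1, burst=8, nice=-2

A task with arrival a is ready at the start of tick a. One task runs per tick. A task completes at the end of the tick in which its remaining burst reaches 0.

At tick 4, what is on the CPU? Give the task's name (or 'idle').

t=0: vr[A=0] → run A
t=1: vr[A=1024/655 F=1024/655] → run A
t=2: vr[F=1024/655] → run F
t=3: vr[B=1147392/519415 D=1147392/519415 F=1147392/519415] → run B
t=4: vr[B=1959424/519415 D=1147392/519415 F=1147392/519415] → run D
t=5: vr[B=1959424/519415 D=14727424/4259203 F=1147392/519415] → run F
t=6: vr[B=1959424/519415 D=14727424/4259203 E=1482752/519415 F=1482752/519415] → run E
t=7: vr[B=1959424/519415 D=14727424/4259203 E=3484040192/1034155265 F=1482752/519415] → run F
t=8: vr[B=1959424/519415 D=14727424/4259203 E=3484040192/1034155265 F=1818112/519415] → run E
t=9: vr[B=1959424/519415 D=14727424/4259203 E=4015921152/1034155265 F=1818112/519415] → run D
t=10: vr[B=1959424/519415 E=4015921152/1034155265 F=1818112/519415] → run F
t=11: vr[B=1959424/519415 E=4015921152/1034155265 F=2153472/519415] → run B
t=12: vr[B=2771456/519415 E=4015921152/1034155265 F=2153472/519415] → run E
t=13: vr[B=2771456/519415 E=4547802112/1034155265 F=2153472/519415] → run F
t=14: vr[B=2771456/519415 E=4547802112/1034155265 F=2488832/519415] → run E
t=15: vr[B=2771456/519415 F=2488832/519415] → run F
t=16: vr[B=2771456/519415 F=2824192/519415] → run B
t=17: vr[F=2824192/519415] → run F
t=18: vr[F=3159552/519415] → run F
t=19: (idle)
t=20: (idle)
t=21: (idle)
t=22: (idle)
t=23: (idle)
t=24: (idle)

running at tick 4 = D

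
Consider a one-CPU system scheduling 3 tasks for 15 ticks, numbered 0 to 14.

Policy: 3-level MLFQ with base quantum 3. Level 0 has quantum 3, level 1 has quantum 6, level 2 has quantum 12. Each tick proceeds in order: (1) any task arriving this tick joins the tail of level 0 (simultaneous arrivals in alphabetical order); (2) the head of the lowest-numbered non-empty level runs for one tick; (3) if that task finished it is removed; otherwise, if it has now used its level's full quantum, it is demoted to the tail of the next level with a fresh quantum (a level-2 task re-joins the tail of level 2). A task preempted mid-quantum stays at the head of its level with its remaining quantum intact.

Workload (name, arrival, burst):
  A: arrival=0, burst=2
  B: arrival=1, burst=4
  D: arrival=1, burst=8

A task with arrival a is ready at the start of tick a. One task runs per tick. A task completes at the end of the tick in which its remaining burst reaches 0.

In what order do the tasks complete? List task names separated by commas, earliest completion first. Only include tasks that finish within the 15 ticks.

t=0: L0/L1/L2 = A/-/- → run A
t=1: L0/L1/L2 = ABD/-/- → run A
t=2: L0/L1/L2 = BD/-/- → run B
t=3: L0/L1/L2 = BD/-/- → run B
t=4: L0/L1/L2 = BD/-/- → run B
t=5: L0/L1/L2 = D/B/- → run D
t=6: L0/L1/L2 = D/B/- → run D
t=7: L0/L1/L2 = D/B/- → run D
t=8: L0/L1/L2 = -/BD/- → run B
t=9: L0/L1/L2 = -/D/- → run D
t=10: L0/L1/L2 = -/D/- → run D
t=11: L0/L1/L2 = -/D/- → run D
t=12: L0/L1/L2 = -/D/- → run D
t=13: L0/L1/L2 = -/D/- → run D
t=14: (idle)

completion order = A, B, D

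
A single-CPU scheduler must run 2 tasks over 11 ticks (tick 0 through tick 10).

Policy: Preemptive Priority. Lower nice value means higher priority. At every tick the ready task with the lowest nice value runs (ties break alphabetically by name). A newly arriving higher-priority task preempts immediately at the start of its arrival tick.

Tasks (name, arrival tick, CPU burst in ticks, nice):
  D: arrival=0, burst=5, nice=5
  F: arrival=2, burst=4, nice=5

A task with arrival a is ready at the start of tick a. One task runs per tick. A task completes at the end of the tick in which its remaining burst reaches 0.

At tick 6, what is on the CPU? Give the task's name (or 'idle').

running at tick 6 = F

t=0: ready={D} → run D
t=1: ready={D} → run D
t=2: ready={D,F} → run D
t=3: ready={D,F} → run D
t=4: ready={D,F} → run D
t=5: ready={F} → run F
t=6: ready={F} → run F
t=7: ready={F} → run F
t=8: ready={F} → run F
t=9: (idle)
t=10: (idle)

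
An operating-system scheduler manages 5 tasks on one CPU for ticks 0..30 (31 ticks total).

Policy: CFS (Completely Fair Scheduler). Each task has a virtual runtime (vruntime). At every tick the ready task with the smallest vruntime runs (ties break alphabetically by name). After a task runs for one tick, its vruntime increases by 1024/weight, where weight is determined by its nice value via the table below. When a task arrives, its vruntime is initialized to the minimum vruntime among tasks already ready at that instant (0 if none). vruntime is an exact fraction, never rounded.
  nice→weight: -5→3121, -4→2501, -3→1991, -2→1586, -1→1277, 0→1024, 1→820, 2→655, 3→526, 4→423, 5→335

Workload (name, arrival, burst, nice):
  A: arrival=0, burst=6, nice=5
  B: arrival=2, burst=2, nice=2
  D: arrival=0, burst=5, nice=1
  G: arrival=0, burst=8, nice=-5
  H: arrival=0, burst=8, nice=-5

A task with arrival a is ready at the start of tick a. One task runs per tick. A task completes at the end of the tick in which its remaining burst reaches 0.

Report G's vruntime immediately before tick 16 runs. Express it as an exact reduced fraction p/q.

vruntime(G, start of tick 16) = 6144/3121

t=0: vr[A=0 D=0 G=0 H=0] → run A
t=1: vr[A=1024/335 D=0 G=0 H=0] → run D
t=2: vr[A=1024/335 B=0 D=256/205 G=0 H=0] → run B
t=3: vr[A=1024/335 B=1024/655 D=256/205 G=0 H=0] → run G
t=4: vr[A=1024/335 B=1024/655 D=256/205 G=1024/3121 H=0] → run H
t=5: vr[A=1024/335 B=1024/655 D=256/205 G=1024/3121 H=1024/3121] → run G
t=6: vr[A=1024/335 B=1024/655 D=256/205 G=2048/3121 H=1024/3121] → run H
t=7: vr[A=1024/335 B=1024/655 D=256/205 G=2048/3121 H=2048/3121] → run G
t=8: vr[A=1024/335 B=1024/655 D=256/205 G=3072/3121 H=2048/3121] → run H
t=9: vr[A=1024/335 B=1024/655 D=256/205 G=3072/3121 H=3072/3121] → run G
t=10: vr[A=1024/335 B=1024/655 D=256/205 G=4096/3121 H=3072/3121] → run H
t=11: vr[A=1024/335 B=1024/655 D=256/205 G=4096/3121 H=4096/3121] → run D
t=12: vr[A=1024/335 B=1024/655 D=512/205 G=4096/3121 H=4096/3121] → run G
t=13: vr[A=1024/335 B=1024/655 D=512/205 G=5120/3121 H=4096/3121] → run H
t=14: vr[A=1024/335 B=1024/655 D=512/205 G=5120/3121 H=5120/3121] → run B
t=15: vr[A=1024/335 D=512/205 G=5120/3121 H=5120/3121] → run G
t=16: vr[A=1024/335 D=512/205 G=6144/3121 H=5120/3121] → run H
t=17: vr[A=1024/335 D=512/205 G=6144/3121 H=6144/3121] → run G
t=18: vr[A=1024/335 D=512/205 G=7168/3121 H=6144/3121] → run H
t=19: vr[A=1024/335 D=512/205 G=7168/3121 H=7168/3121] → run G
t=20: vr[A=1024/335 D=512/205 H=7168/3121] → run H
t=21: vr[A=1024/335 D=512/205] → run D
t=22: vr[A=1024/335 D=768/205] → run A
t=23: vr[A=2048/335 D=768/205] → run D
t=24: vr[A=2048/335 D=1024/205] → run D
t=25: vr[A=2048/335] → run A
t=26: vr[A=3072/335] → run A
t=27: vr[A=4096/335] → run A
t=28: vr[A=1024/67] → run A
t=29: (idle)
t=30: (idle)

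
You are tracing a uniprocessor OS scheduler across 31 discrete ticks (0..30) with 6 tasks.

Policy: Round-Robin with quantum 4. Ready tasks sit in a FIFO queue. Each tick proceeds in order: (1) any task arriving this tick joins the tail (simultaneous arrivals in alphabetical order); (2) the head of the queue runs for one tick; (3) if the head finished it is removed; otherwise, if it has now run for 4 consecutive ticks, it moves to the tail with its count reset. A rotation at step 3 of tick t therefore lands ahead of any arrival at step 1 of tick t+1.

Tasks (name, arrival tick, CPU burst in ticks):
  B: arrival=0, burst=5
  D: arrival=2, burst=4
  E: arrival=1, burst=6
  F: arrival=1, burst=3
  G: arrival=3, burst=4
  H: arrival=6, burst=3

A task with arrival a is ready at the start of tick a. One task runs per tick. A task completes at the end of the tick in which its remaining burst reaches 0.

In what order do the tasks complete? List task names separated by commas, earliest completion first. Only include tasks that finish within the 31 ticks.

t=0: queue=[B] q_used=0 → run B
t=1: queue=[B,E,F] q_used=1 → run B
t=2: queue=[B,E,F,D] q_used=2 → run B
t=3: queue=[B,E,F,D,G] q_used=3 → run B
t=4: queue=[E,F,D,G,B] q_used=0 → run E
t=5: queue=[E,F,D,G,B] q_used=1 → run E
t=6: queue=[E,F,D,G,B,H] q_used=2 → run E
t=7: queue=[E,F,D,G,B,H] q_used=3 → run E
t=8: queue=[F,D,G,B,H,E] q_used=0 → run F
t=9: queue=[F,D,G,B,H,E] q_used=1 → run F
t=10: queue=[F,D,G,B,H,E] q_used=2 → run F
t=11: queue=[D,G,B,H,E] q_used=0 → run D
t=12: queue=[D,G,B,H,E] q_used=1 → run D
t=13: queue=[D,G,B,H,E] q_used=2 → run D
t=14: queue=[D,G,B,H,E] q_used=3 → run D
t=15: queue=[G,B,H,E] q_used=0 → run G
t=16: queue=[G,B,H,E] q_used=1 → run G
t=17: queue=[G,B,H,E] q_used=2 → run G
t=18: queue=[G,B,H,E] q_used=3 → run G
t=19: queue=[B,H,E] q_used=0 → run B
t=20: queue=[H,E] q_used=0 → run H
t=21: queue=[H,E] q_used=1 → run H
t=22: queue=[H,E] q_used=2 → run H
t=23: queue=[E] q_used=0 → run E
t=24: queue=[E] q_used=1 → run E
t=25: (idle)
t=26: (idle)
t=27: (idle)
t=28: (idle)
t=29: (idle)
t=30: (idle)

completion order = F, D, G, B, H, E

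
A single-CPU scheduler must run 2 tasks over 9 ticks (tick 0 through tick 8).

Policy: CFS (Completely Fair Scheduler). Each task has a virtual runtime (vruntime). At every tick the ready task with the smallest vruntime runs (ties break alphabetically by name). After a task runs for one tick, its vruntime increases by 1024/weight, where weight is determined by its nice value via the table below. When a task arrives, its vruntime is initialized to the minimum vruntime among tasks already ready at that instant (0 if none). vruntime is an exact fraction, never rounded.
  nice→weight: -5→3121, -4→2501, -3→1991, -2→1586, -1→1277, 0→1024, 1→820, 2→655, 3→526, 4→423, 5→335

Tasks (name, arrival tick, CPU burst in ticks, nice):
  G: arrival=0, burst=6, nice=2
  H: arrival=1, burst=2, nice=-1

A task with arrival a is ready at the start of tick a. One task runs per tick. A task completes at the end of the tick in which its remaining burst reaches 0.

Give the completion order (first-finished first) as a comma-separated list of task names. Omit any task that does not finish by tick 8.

t=0: vr[G=0] → run G
t=1: vr[G=1024/655 H=1024/655] → run G
t=2: vr[G=2048/655 H=1024/655] → run H
t=3: vr[G=2048/655 H=1978368/836435] → run H
t=4: vr[G=2048/655] → run G
t=5: vr[G=3072/655] → run G
t=6: vr[G=4096/655] → run G
t=7: vr[G=1024/131] → run G
t=8: (idle)

completion order = H, G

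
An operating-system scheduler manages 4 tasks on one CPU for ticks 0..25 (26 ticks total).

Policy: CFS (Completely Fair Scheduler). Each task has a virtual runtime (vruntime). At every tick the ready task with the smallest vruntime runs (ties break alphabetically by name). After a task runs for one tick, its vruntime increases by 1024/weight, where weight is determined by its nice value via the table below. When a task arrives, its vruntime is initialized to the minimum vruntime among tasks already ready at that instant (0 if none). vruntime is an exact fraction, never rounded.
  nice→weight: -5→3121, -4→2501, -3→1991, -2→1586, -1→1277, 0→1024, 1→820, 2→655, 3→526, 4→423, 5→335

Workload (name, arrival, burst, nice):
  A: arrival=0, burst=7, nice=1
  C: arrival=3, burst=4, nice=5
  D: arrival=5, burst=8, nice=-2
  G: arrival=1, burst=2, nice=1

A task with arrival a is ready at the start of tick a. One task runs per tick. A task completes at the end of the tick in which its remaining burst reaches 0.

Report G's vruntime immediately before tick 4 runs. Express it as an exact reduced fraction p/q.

vruntime(G, start of tick 4) = 512/205

t=0: vr[A=0] → run A
t=1: vr[A=256/205 G=256/205] → run A
t=2: vr[A=512/205 G=256/205] → run G
t=3: vr[A=512/205 C=512/205 G=512/205] → run A
t=4: vr[A=768/205 C=512/205 G=512/205] → run C
t=5: vr[A=768/205 C=76288/13735 D=512/205 G=512/205] → run D
t=6: vr[A=768/205 C=76288/13735 D=510976/162565 G=512/205] → run G
t=7: vr[A=768/205 C=76288/13735 D=510976/162565] → run D
t=8: vr[A=768/205 C=76288/13735 D=615936/162565] → run A
t=9: vr[A=1024/205 C=76288/13735 D=615936/162565] → run D
t=10: vr[A=1024/205 C=76288/13735 D=720896/162565] → run D
t=11: vr[A=1024/205 C=76288/13735 D=825856/162565] → run A
t=12: vr[A=256/41 C=76288/13735 D=825856/162565] → run D
t=13: vr[A=256/41 C=76288/13735 D=930816/162565] → run C
t=14: vr[A=256/41 C=118272/13735 D=930816/162565] → run D
t=15: vr[A=256/41 C=118272/13735 D=1035776/162565] → run A
t=16: vr[A=1536/205 C=118272/13735 D=1035776/162565] → run D
t=17: vr[A=1536/205 C=118272/13735 D=1140736/162565] → run D
t=18: vr[A=1536/205 C=118272/13735] → run A
t=19: vr[C=118272/13735] → run C
t=20: vr[C=160256/13735] → run C
t=21: (idle)
t=22: (idle)
t=23: (idle)
t=24: (idle)
t=25: (idle)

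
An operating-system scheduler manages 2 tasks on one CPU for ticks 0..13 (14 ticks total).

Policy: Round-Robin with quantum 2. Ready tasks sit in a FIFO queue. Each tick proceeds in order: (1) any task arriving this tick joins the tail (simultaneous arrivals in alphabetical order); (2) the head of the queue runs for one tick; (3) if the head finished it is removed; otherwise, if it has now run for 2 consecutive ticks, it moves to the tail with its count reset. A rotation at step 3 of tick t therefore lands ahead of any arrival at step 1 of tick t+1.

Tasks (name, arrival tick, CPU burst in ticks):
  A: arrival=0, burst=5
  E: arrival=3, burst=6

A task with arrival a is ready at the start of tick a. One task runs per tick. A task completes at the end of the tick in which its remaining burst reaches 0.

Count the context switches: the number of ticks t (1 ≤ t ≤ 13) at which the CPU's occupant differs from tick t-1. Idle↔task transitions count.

t=0: queue=[A] q_used=0 → run A
t=1: queue=[A] q_used=1 → run A
t=2: queue=[A] q_used=0 → run A
t=3: queue=[A,E] q_used=1 → run A
t=4: queue=[E,A] q_used=0 → run E
t=5: queue=[E,A] q_used=1 → run E
t=6: queue=[A,E] q_used=0 → run A
t=7: queue=[E] q_used=0 → run E
t=8: queue=[E] q_used=1 → run E
t=9: queue=[E] q_used=0 → run E
t=10: queue=[E] q_used=1 → run E
t=11: (idle)
t=12: (idle)
t=13: (idle)

context switches = 4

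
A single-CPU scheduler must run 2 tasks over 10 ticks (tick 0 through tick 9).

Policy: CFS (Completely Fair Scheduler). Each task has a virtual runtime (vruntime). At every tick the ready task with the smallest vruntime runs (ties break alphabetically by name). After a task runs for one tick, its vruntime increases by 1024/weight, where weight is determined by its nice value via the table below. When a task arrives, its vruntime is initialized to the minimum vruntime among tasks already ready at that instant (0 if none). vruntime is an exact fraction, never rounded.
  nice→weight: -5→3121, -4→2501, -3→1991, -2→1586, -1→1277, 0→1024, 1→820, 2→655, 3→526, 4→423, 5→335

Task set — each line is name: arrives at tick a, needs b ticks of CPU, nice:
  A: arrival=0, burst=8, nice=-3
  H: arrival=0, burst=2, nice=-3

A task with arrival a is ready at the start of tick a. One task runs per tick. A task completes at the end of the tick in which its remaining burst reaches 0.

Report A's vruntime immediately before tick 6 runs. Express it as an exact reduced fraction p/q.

vruntime(A, start of tick 6) = 4096/1991

t=0: vr[A=0 H=0] → run A
t=1: vr[A=1024/1991 H=0] → run H
t=2: vr[A=1024/1991 H=1024/1991] → run A
t=3: vr[A=2048/1991 H=1024/1991] → run H
t=4: vr[A=2048/1991] → run A
t=5: vr[A=3072/1991] → run A
t=6: vr[A=4096/1991] → run A
t=7: vr[A=5120/1991] → run A
t=8: vr[A=6144/1991] → run A
t=9: vr[A=7168/1991] → run A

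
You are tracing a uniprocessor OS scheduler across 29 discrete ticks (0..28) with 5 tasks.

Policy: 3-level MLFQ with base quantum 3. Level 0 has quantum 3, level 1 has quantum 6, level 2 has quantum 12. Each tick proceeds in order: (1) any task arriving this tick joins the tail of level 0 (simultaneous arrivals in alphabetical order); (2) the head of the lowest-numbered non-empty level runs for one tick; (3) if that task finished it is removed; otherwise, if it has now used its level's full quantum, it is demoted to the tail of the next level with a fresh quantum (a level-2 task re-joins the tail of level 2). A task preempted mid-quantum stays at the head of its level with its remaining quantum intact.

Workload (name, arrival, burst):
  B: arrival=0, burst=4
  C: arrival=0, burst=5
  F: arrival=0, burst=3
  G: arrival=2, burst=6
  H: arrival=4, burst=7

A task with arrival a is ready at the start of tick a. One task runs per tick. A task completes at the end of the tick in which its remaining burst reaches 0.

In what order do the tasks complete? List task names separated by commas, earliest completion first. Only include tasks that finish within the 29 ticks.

completion order = F, B, C, G, H

t=0: L0/L1/L2 = BCF/-/- → run B
t=1: L0/L1/L2 = BCF/-/- → run B
t=2: L0/L1/L2 = BCFG/-/- → run B
t=3: L0/L1/L2 = CFG/B/- → run C
t=4: L0/L1/L2 = CFGH/B/- → run C
t=5: L0/L1/L2 = CFGH/B/- → run C
t=6: L0/L1/L2 = FGH/BC/- → run F
t=7: L0/L1/L2 = FGH/BC/- → run F
t=8: L0/L1/L2 = FGH/BC/- → run F
t=9: L0/L1/L2 = GH/BC/- → run G
t=10: L0/L1/L2 = GH/BC/- → run G
t=11: L0/L1/L2 = GH/BC/- → run G
t=12: L0/L1/L2 = H/BCG/- → run H
t=13: L0/L1/L2 = H/BCG/- → run H
t=14: L0/L1/L2 = H/BCG/- → run H
t=15: L0/L1/L2 = -/BCGH/- → run B
t=16: L0/L1/L2 = -/CGH/- → run C
t=17: L0/L1/L2 = -/CGH/- → run C
t=18: L0/L1/L2 = -/GH/- → run G
t=19: L0/L1/L2 = -/GH/- → run G
t=20: L0/L1/L2 = -/GH/- → run G
t=21: L0/L1/L2 = -/H/- → run H
t=22: L0/L1/L2 = -/H/- → run H
t=23: L0/L1/L2 = -/H/- → run H
t=24: L0/L1/L2 = -/H/- → run H
t=25: (idle)
t=26: (idle)
t=27: (idle)
t=28: (idle)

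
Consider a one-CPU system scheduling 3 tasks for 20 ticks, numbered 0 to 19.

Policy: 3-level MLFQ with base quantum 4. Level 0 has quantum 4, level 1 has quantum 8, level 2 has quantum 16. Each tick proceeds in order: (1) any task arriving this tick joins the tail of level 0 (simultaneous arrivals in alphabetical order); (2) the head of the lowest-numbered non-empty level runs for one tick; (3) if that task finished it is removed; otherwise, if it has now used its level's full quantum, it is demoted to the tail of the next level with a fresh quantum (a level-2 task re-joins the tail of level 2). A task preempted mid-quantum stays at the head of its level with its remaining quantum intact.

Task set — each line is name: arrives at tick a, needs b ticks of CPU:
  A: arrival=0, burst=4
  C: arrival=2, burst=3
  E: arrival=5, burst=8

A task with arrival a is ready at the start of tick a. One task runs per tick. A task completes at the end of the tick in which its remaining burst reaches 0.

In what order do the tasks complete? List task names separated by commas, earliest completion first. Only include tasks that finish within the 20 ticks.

completion order = A, C, E

t=0: L0/L1/L2 = A/-/- → run A
t=1: L0/L1/L2 = A/-/- → run A
t=2: L0/L1/L2 = AC/-/- → run A
t=3: L0/L1/L2 = AC/-/- → run A
t=4: L0/L1/L2 = C/-/- → run C
t=5: L0/L1/L2 = CE/-/- → run C
t=6: L0/L1/L2 = CE/-/- → run C
t=7: L0/L1/L2 = E/-/- → run E
t=8: L0/L1/L2 = E/-/- → run E
t=9: L0/L1/L2 = E/-/- → run E
t=10: L0/L1/L2 = E/-/- → run E
t=11: L0/L1/L2 = -/E/- → run E
t=12: L0/L1/L2 = -/E/- → run E
t=13: L0/L1/L2 = -/E/- → run E
t=14: L0/L1/L2 = -/E/- → run E
t=15: (idle)
t=16: (idle)
t=17: (idle)
t=18: (idle)
t=19: (idle)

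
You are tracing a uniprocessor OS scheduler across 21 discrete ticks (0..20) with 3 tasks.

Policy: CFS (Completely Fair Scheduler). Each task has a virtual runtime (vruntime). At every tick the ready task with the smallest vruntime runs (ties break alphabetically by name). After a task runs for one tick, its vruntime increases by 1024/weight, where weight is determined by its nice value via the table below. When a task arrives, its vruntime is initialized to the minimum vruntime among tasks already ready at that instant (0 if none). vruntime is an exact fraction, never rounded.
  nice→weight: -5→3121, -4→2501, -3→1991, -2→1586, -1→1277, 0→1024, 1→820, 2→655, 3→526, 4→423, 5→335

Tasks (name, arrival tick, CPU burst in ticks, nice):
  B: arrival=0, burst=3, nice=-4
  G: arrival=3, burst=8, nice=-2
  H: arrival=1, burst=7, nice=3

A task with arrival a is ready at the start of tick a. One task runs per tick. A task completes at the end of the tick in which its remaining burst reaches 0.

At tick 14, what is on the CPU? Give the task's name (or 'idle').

running at tick 14 = H

t=0: vr[B=0] → run B
t=1: vr[B=1024/2501 H=1024/2501] → run B
t=2: vr[B=2048/2501 H=1024/2501] → run H
t=3: vr[B=2048/2501 G=2048/2501 H=1549824/657763] → run B
t=4: vr[G=2048/2501 H=1549824/657763] → run G
t=5: vr[G=47616/32513 H=1549824/657763] → run G
t=6: vr[G=68608/32513 H=1549824/657763] → run G
t=7: vr[G=89600/32513 H=1549824/657763] → run H
t=8: vr[G=89600/32513 H=2830336/657763] → run G
t=9: vr[G=110592/32513 H=2830336/657763] → run G
t=10: vr[G=131584/32513 H=2830336/657763] → run G
t=11: vr[G=152576/32513 H=2830336/657763] → run H
t=12: vr[G=152576/32513 H=4110848/657763] → run G
t=13: vr[G=173568/32513 H=4110848/657763] → run G
t=14: vr[H=4110848/657763] → run H
t=15: vr[H=5391360/657763] → run H
t=16: vr[H=6671872/657763] → run H
t=17: vr[H=7952384/657763] → run H
t=18: (idle)
t=19: (idle)
t=20: (idle)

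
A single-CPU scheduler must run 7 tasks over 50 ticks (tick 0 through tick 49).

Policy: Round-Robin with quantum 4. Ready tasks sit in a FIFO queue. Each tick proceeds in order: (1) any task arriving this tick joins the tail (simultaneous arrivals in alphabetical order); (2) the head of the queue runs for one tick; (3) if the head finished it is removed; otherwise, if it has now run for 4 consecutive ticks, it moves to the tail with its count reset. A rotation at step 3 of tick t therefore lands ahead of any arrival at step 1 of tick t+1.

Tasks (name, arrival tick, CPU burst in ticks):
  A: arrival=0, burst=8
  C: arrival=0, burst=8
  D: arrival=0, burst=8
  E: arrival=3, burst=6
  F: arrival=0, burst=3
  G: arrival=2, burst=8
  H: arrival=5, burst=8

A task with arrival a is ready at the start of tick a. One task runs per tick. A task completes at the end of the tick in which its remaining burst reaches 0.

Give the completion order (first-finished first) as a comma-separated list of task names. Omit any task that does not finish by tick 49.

completion order = F, A, C, D, G, E, H

t=0: queue=[A,C,D,F] q_used=0 → run A
t=1: queue=[A,C,D,F] q_used=1 → run A
t=2: queue=[A,C,D,F,G] q_used=2 → run A
t=3: queue=[A,C,D,F,G,E] q_used=3 → run A
t=4: queue=[C,D,F,G,E,A] q_used=0 → run C
t=5: queue=[C,D,F,G,E,A,H] q_used=1 → run C
t=6: queue=[C,D,F,G,E,A,H] q_used=2 → run C
t=7: queue=[C,D,F,G,E,A,H] q_used=3 → run C
t=8: queue=[D,F,G,E,A,H,C] q_used=0 → run D
t=9: queue=[D,F,G,E,A,H,C] q_used=1 → run D
t=10: queue=[D,F,G,E,A,H,C] q_used=2 → run D
t=11: queue=[D,F,G,E,A,H,C] q_used=3 → run D
t=12: queue=[F,G,E,A,H,C,D] q_used=0 → run F
t=13: queue=[F,G,E,A,H,C,D] q_used=1 → run F
t=14: queue=[F,G,E,A,H,C,D] q_used=2 → run F
t=15: queue=[G,E,A,H,C,D] q_used=0 → run G
t=16: queue=[G,E,A,H,C,D] q_used=1 → run G
t=17: queue=[G,E,A,H,C,D] q_used=2 → run G
t=18: queue=[G,E,A,H,C,D] q_used=3 → run G
t=19: queue=[E,A,H,C,D,G] q_used=0 → run E
t=20: queue=[E,A,H,C,D,G] q_used=1 → run E
t=21: queue=[E,A,H,C,D,G] q_used=2 → run E
t=22: queue=[E,A,H,C,D,G] q_used=3 → run E
t=23: queue=[A,H,C,D,G,E] q_used=0 → run A
t=24: queue=[A,H,C,D,G,E] q_used=1 → run A
t=25: queue=[A,H,C,D,G,E] q_used=2 → run A
t=26: queue=[A,H,C,D,G,E] q_used=3 → run A
t=27: queue=[H,C,D,G,E] q_used=0 → run H
t=28: queue=[H,C,D,G,E] q_used=1 → run H
t=29: queue=[H,C,D,G,E] q_used=2 → run H
t=30: queue=[H,C,D,G,E] q_used=3 → run H
t=31: queue=[C,D,G,E,H] q_used=0 → run C
t=32: queue=[C,D,G,E,H] q_used=1 → run C
t=33: queue=[C,D,G,E,H] q_used=2 → run C
t=34: queue=[C,D,G,E,H] q_used=3 → run C
t=35: queue=[D,G,E,H] q_used=0 → run D
t=36: queue=[D,G,E,H] q_used=1 → run D
t=37: queue=[D,G,E,H] q_used=2 → run D
t=38: queue=[D,G,E,H] q_used=3 → run D
t=39: queue=[G,E,H] q_used=0 → run G
t=40: queue=[G,E,H] q_used=1 → run G
t=41: queue=[G,E,H] q_used=2 → run G
t=42: queue=[G,E,H] q_used=3 → run G
t=43: queue=[E,H] q_used=0 → run E
t=44: queue=[E,H] q_used=1 → run E
t=45: queue=[H] q_used=0 → run H
t=46: queue=[H] q_used=1 → run H
t=47: queue=[H] q_used=2 → run H
t=48: queue=[H] q_used=3 → run H
t=49: (idle)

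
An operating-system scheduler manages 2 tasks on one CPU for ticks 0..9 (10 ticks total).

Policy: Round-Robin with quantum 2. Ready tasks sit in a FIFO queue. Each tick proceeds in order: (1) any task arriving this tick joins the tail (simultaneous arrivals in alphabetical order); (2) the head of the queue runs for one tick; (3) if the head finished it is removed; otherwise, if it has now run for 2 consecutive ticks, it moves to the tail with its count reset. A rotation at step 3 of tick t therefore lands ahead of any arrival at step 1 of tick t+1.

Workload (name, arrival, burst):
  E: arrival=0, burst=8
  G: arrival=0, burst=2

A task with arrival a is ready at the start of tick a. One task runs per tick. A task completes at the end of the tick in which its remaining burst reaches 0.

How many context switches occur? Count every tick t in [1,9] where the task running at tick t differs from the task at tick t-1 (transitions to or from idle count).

context switches = 2

t=0: queue=[E,G] q_used=0 → run E
t=1: queue=[E,G] q_used=1 → run E
t=2: queue=[G,E] q_used=0 → run G
t=3: queue=[G,E] q_used=1 → run G
t=4: queue=[E] q_used=0 → run E
t=5: queue=[E] q_used=1 → run E
t=6: queue=[E] q_used=0 → run E
t=7: queue=[E] q_used=1 → run E
t=8: queue=[E] q_used=0 → run E
t=9: queue=[E] q_used=1 → run E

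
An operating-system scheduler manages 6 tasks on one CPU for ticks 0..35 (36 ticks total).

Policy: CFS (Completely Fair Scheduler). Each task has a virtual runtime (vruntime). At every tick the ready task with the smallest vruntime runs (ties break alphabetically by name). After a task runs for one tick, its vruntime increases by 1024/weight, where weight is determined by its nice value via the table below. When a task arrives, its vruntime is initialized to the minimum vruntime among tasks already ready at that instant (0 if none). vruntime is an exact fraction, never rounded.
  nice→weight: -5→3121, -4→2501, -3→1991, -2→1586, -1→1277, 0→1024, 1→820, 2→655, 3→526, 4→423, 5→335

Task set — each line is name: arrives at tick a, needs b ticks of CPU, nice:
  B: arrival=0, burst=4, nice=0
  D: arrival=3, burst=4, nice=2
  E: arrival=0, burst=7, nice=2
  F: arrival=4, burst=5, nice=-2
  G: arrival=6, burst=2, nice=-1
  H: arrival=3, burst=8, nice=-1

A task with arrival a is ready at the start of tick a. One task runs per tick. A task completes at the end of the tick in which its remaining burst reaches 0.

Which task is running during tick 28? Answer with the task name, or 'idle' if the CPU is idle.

t=0: vr[B=0 E=0] → run B
t=1: vr[B=1 E=0] → run E
t=2: vr[B=1 E=1024/655] → run B
t=3: vr[B=2 D=1024/655 E=1024/655 H=1024/655] → run D
t=4: vr[B=2 D=2048/655 E=1024/655 F=1024/655 H=1024/655] → run E
t=5: vr[B=2 D=2048/655 E=2048/655 F=1024/655 H=1024/655] → run F
t=6: vr[B=2 D=2048/655 E=2048/655 F=1147392/519415 G=1024/655 H=1024/655] → run G
t=7: vr[B=2 D=2048/655 E=2048/655 F=1147392/519415 G=1978368/836435 H=1024/655] → run H
t=8: vr[B=2 D=2048/655 E=2048/655 F=1147392/519415 G=1978368/836435 H=1978368/836435] → run B
t=9: vr[B=3 D=2048/655 E=2048/655 F=1147392/519415 G=1978368/836435 H=1978368/836435] → run F
t=10: vr[B=3 D=2048/655 E=2048/655 F=1482752/519415 G=1978368/836435 H=1978368/836435] → run G
t=11: vr[B=3 D=2048/655 E=2048/655 F=1482752/519415 H=1978368/836435] → run H
t=12: vr[B=3 D=2048/655 E=2048/655 F=1482752/519415 H=2649088/836435] → run F
t=13: vr[B=3 D=2048/655 E=2048/655 F=1818112/519415 H=2649088/836435] → run B
t=14: vr[D=2048/655 E=2048/655 F=1818112/519415 H=2649088/836435] → run D
t=15: vr[D=3072/655 E=2048/655 F=1818112/519415 H=2649088/836435] → run E
t=16: vr[D=3072/655 E=3072/655 F=1818112/519415 H=2649088/836435] → run H
t=17: vr[D=3072/655 E=3072/655 F=1818112/519415 H=3319808/836435] → run F
t=18: vr[D=3072/655 E=3072/655 F=2153472/519415 H=3319808/836435] → run H
t=19: vr[D=3072/655 E=3072/655 F=2153472/519415 H=3990528/836435] → run F
t=20: vr[D=3072/655 E=3072/655 H=3990528/836435] → run D
t=21: vr[D=4096/655 E=3072/655 H=3990528/836435] → run E
t=22: vr[D=4096/655 E=4096/655 H=3990528/836435] → run H
t=23: vr[D=4096/655 E=4096/655 H=4661248/836435] → run H
t=24: vr[D=4096/655 E=4096/655 H=5331968/836435] → run D
t=25: vr[E=4096/655 H=5331968/836435] → run E
t=26: vr[E=1024/131 H=5331968/836435] → run H
t=27: vr[E=1024/131 H=6002688/836435] → run H
t=28: vr[E=1024/131] → run E
t=29: vr[E=6144/655] → run E
t=30: (idle)
t=31: (idle)
t=32: (idle)
t=33: (idle)
t=34: (idle)
t=35: (idle)

running at tick 28 = E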